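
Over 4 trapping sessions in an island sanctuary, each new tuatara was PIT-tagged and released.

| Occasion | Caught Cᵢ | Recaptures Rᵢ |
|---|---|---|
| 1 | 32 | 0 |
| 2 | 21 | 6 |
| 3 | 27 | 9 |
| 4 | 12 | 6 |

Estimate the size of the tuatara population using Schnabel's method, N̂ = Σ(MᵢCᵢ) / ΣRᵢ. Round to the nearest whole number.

Marked at large before each occasion: Mᵢ = Σⱼ<ᵢ (Cⱼ − Rⱼ) → M1=0, M2=32, M3=47, M4=65
Σ MᵢCᵢ = 0·32 + 32·21 + 47·27 + 65·12 = 0 + 672 + 1269 + 780 = 2721
Σ Rᵢ = 0 + 6 + 9 + 6 = 21
N̂ = 2721 / 21 ≈ 129.6 → 130

N ≈ 130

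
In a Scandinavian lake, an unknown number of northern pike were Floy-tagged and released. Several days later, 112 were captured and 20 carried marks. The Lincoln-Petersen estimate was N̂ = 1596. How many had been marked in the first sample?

M = 285

From N = M·C/R: M = N·R / C = 1596·20 / 112 = 31920 / 112 = 285.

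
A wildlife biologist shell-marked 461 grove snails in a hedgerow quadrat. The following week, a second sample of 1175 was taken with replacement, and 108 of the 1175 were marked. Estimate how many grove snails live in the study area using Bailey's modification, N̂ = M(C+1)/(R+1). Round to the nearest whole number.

N̂ = 461·(1175+1)/(108+1) = 461·1176/109 = 542136/109 ≈ 4973.7 → 4974

N ≈ 4974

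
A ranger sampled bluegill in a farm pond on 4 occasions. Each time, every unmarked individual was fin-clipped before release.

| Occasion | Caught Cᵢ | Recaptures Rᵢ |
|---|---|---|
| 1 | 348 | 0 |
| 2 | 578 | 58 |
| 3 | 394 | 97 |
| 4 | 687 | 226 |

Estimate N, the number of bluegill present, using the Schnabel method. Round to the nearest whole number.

Marked at large before each occasion: Mᵢ = Σⱼ<ᵢ (Cⱼ − Rⱼ) → M1=0, M2=348, M3=868, M4=1165
Σ MᵢCᵢ = 0·348 + 348·578 + 868·394 + 1165·687 = 0 + 201144 + 341992 + 800355 = 1343491
Σ Rᵢ = 0 + 58 + 97 + 226 = 381
N̂ = 1343491 / 381 ≈ 3526.2 → 3526

N ≈ 3526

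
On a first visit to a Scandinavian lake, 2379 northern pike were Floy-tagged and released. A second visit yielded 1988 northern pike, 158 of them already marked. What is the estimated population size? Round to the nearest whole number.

N ≈ 29,933

The marked fraction in the recapture sample should equal the marked fraction in the population: 158/1988 = 2379/N.
N = (2379 × 1988) / 158 = 4729452 / 158 ≈ 29933.2 → 29933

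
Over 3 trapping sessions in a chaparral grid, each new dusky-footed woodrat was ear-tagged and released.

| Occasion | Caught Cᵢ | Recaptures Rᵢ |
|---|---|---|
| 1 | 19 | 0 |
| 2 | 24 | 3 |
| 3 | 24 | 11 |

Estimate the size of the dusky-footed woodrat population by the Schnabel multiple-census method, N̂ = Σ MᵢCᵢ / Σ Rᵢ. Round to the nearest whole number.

N ≈ 101

Marked at large before each occasion: Mᵢ = Σⱼ<ᵢ (Cⱼ − Rⱼ) → M1=0, M2=19, M3=40
Σ MᵢCᵢ = 0·19 + 19·24 + 40·24 = 0 + 456 + 960 = 1416
Σ Rᵢ = 0 + 3 + 11 = 14
N̂ = 1416 / 14 ≈ 101.1 → 101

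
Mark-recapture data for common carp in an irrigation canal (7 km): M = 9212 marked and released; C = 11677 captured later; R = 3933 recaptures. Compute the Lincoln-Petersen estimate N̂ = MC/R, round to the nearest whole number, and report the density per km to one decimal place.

N̂ = 9212·11677/3933 = 107568524/3933 ≈ 27350.2 → 27350
Density = N̂ / area = 27350 / 7 ≈ 3907.14 → 3907.1 per km

density ≈ 3907.1 common carp per km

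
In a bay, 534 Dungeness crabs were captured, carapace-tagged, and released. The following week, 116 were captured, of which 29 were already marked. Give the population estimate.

Lincoln-Petersen assumes M/N = R/C, so N = M·C / R.
N = (534 × 116) / 29 = 61944 / 29 = 2136

N = 2136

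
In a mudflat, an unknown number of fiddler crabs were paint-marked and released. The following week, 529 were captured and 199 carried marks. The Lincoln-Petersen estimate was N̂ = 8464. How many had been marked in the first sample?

From N = M·C/R: M = N·R / C = 8464·199 / 529 = 1684336 / 529 = 3184.

M = 3184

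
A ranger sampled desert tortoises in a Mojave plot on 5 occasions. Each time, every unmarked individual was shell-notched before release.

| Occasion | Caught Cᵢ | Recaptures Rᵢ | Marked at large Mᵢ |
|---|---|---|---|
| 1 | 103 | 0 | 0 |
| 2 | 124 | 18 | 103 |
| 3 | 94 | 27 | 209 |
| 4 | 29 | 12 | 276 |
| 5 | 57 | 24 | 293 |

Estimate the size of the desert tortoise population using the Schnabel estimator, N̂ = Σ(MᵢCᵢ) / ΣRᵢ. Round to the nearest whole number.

N ≈ 705

Σ MᵢCᵢ = 0·103 + 103·124 + 209·94 + 276·29 + 293·57 = 0 + 12772 + 19646 + 8004 + 16701 = 57123
Σ Rᵢ = 0 + 18 + 27 + 12 + 24 = 81
N̂ = 57123 / 81 ≈ 705.2 → 705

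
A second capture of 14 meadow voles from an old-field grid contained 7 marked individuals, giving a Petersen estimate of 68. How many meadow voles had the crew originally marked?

M = 34

From N = M·C/R: M = N·R / C = 68·7 / 14 = 476 / 14 = 34.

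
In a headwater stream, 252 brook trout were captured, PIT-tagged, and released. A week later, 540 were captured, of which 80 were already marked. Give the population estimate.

N = 1701

N = (252 × 540) / 80 = 136080 / 80 = 1701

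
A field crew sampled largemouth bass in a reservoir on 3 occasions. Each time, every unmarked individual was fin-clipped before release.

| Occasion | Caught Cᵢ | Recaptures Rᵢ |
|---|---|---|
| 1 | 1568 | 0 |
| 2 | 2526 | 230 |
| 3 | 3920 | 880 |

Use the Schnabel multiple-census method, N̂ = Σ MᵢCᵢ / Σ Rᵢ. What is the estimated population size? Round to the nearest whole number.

N ≈ 17,214

Marked at large before each occasion: Mᵢ = Σⱼ<ᵢ (Cⱼ − Rⱼ) → M1=0, M2=1568, M3=3864
Σ MᵢCᵢ = 0·1568 + 1568·2526 + 3864·3920 = 0 + 3960768 + 15146880 = 19107648
Σ Rᵢ = 0 + 230 + 880 = 1110
N̂ = 19107648 / 1110 ≈ 17214.1 → 17214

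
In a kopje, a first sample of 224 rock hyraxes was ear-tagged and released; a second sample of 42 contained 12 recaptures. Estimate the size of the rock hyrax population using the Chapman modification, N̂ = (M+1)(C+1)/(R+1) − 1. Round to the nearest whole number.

N ≈ 743

N̂ = (224+1)(42+1)/(12+1) − 1 = 225·43/13 − 1
= 9675/13 − 1 ≈ 744.2 − 1 ≈ 743.2 → 743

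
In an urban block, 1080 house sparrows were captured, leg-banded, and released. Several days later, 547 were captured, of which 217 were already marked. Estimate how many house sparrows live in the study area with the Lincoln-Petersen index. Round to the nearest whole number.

N ≈ 2722

N = (1080 × 547) / 217 = 590760 / 217 ≈ 2722.4 → 2722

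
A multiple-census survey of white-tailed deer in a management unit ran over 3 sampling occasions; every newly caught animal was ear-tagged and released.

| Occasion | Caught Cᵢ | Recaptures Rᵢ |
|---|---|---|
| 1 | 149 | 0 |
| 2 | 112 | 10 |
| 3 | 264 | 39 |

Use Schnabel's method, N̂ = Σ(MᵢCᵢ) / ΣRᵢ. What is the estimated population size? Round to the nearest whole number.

N ≈ 1693

Marked at large before each occasion: Mᵢ = Σⱼ<ᵢ (Cⱼ − Rⱼ) → M1=0, M2=149, M3=251
Σ MᵢCᵢ = 0·149 + 149·112 + 251·264 = 0 + 16688 + 66264 = 82952
Σ Rᵢ = 0 + 10 + 39 = 49
N̂ = 82952 / 49 ≈ 1692.9 → 1693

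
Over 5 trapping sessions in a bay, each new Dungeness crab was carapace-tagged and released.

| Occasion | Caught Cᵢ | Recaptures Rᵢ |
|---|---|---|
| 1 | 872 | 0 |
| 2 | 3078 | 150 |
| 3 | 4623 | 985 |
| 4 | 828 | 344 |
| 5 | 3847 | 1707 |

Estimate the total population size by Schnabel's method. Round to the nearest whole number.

Marked at large before each occasion: Mᵢ = Σⱼ<ᵢ (Cⱼ − Rⱼ) → M1=0, M2=872, M3=3800, M4=7438, M5=7922
Σ MᵢCᵢ = 0·872 + 872·3078 + 3800·4623 + 7438·828 + 7922·3847 = 0 + 2684016 + 17567400 + 6158664 + 30475934 = 56886014
Σ Rᵢ = 0 + 150 + 985 + 344 + 1707 = 3186
N̂ = 56886014 / 3186 ≈ 17855.0 → 17855

N ≈ 17,855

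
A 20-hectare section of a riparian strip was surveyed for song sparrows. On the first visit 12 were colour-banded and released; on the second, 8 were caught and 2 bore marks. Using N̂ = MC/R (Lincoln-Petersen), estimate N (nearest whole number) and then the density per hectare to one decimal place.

N̂ = 12·8/2 = 96/2 = 48
Density = N̂ / area = 48 / 20 ≈ 2.40 → 2.4 per hectare

density ≈ 2.4 song sparrows per hectare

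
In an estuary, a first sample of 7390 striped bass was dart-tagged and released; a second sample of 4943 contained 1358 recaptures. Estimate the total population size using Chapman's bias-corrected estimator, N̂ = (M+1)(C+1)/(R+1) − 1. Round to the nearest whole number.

N̂ = (7390+1)(4943+1)/(1358+1) − 1 = 7391·4944/1359 − 1
= 36541104/1359 − 1 ≈ 26888.2 − 1 ≈ 26887.2 → 26887

N ≈ 26,887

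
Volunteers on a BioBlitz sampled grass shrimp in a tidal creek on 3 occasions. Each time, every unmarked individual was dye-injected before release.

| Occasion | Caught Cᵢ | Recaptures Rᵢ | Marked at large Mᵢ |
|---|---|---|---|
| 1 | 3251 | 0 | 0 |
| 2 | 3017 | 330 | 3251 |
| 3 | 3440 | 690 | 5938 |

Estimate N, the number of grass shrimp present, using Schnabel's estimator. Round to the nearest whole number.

N ≈ 29,642

Σ MᵢCᵢ = 0·3251 + 3251·3017 + 5938·3440 = 0 + 9808267 + 20426720 = 30234987
Σ Rᵢ = 0 + 330 + 690 = 1020
N̂ = 30234987 / 1020 ≈ 29642.1 → 29642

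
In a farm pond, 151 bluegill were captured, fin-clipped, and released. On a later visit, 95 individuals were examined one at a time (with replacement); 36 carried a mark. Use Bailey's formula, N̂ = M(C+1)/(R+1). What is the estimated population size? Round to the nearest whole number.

N ≈ 392

N̂ = 151·(95+1)/(36+1) = 151·96/37 = 14496/37 ≈ 391.8 → 392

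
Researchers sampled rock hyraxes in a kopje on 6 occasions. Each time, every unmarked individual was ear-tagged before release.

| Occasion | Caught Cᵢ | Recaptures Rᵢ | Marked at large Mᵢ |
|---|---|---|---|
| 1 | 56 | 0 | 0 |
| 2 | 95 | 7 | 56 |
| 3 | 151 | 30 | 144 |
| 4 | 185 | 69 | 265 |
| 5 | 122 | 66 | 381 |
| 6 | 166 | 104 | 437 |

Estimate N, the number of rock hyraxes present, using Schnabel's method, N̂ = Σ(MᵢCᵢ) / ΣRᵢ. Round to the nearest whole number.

Σ MᵢCᵢ = 0·56 + 56·95 + 144·151 + 265·185 + 381·122 + 437·166 = 0 + 5320 + 21744 + 49025 + 46482 + 72542 = 195113
Σ Rᵢ = 0 + 7 + 30 + 69 + 66 + 104 = 276
N̂ = 195113 / 276 ≈ 706.9 → 707

N ≈ 707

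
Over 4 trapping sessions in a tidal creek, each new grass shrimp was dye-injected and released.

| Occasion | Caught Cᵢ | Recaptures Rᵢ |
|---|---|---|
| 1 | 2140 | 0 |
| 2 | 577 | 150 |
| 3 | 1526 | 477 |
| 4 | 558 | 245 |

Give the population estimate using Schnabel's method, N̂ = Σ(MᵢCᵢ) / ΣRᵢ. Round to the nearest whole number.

Marked at large before each occasion: Mᵢ = Σⱼ<ᵢ (Cⱼ − Rⱼ) → M1=0, M2=2140, M3=2567, M4=3616
Σ MᵢCᵢ = 0·2140 + 2140·577 + 2567·1526 + 3616·558 = 0 + 1234780 + 3917242 + 2017728 = 7169750
Σ Rᵢ = 0 + 150 + 477 + 245 = 872
N̂ = 7169750 / 872 ≈ 8222.2 → 8222

N ≈ 8222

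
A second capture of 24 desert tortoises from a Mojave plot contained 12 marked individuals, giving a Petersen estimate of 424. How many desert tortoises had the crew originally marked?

From N = M·C/R: M = N·R / C = 424·12 / 24 = 5088 / 24 = 212.

M = 212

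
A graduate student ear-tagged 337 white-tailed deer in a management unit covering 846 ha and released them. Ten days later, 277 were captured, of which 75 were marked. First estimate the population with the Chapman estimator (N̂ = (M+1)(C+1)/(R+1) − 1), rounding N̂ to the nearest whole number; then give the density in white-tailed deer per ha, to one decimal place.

density ≈ 1.5 white-tailed deer per ha

N̂ = 338·278/76 − 1 = 93964/76 − 1 ≈ 1235.4 → 1235
Density = N̂ / area = 1235 / 846 ≈ 1.46 → 1.5 per ha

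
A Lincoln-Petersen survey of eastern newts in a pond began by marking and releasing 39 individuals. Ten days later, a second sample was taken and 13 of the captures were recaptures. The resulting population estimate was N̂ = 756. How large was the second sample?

C = 252

From N = M·C/R: C = N·R / M = 756·13 / 39 = 9828 / 39 = 252.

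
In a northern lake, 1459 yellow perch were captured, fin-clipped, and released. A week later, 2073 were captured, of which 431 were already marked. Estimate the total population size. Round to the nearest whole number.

If marked individuals mix randomly, R/C ≈ M/N, giving N ≈ M·C/R.
N = (1459 × 2073) / 431 = 3024507 / 431 ≈ 7017.4 → 7017

N ≈ 7017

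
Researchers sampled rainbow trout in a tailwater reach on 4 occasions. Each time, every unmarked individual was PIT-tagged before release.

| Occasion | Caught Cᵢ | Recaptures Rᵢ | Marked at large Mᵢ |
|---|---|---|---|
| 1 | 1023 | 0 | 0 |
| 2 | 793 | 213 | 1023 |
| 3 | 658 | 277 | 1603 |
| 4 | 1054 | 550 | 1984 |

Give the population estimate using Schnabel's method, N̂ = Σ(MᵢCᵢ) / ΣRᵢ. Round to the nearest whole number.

N ≈ 3805

Σ MᵢCᵢ = 0·1023 + 1023·793 + 1603·658 + 1984·1054 = 0 + 811239 + 1054774 + 2091136 = 3957149
Σ Rᵢ = 0 + 213 + 277 + 550 = 1040
N̂ = 3957149 / 1040 ≈ 3805.0 → 3805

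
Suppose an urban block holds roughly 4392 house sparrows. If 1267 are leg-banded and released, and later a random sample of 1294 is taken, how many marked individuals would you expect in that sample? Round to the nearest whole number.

The marked fraction of the population is 1267/4392, so in a sample of 1294 expect C·(M/N) marked.
E[R] = 1267 × 1294 / 4392 = 1639498 / 4392 ≈ 373.3 → 373

expected recaptures ≈ 373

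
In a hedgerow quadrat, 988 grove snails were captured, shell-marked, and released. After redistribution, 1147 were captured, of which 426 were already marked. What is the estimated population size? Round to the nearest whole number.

Lincoln-Petersen assumes M/N = R/C, so N = M·C / R.
N = (988 × 1147) / 426 = 1133236 / 426 ≈ 2660.2 → 2660

N ≈ 2660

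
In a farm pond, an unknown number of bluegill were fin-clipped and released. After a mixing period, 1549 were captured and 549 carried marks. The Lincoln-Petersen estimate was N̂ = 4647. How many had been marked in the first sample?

From N = M·C/R: M = N·R / C = 4647·549 / 1549 = 2551203 / 1549 = 1647.

M = 1647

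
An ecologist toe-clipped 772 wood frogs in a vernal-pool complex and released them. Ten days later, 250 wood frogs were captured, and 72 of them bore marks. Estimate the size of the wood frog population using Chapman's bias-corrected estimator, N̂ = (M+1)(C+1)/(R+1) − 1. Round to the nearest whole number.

N̂ = (772+1)(250+1)/(72+1) − 1 = 773·251/73 − 1
= 194023/73 − 1 ≈ 2657.8 − 1 ≈ 2656.8 → 2657

N ≈ 2657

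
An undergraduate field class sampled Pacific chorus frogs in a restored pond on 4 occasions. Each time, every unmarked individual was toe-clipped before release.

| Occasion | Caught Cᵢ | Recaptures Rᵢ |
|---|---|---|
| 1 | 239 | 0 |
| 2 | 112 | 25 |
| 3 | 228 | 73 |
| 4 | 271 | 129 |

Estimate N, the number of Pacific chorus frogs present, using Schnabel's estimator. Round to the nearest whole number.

Marked at large before each occasion: Mᵢ = Σⱼ<ᵢ (Cⱼ − Rⱼ) → M1=0, M2=239, M3=326, M4=481
Σ MᵢCᵢ = 0·239 + 239·112 + 326·228 + 481·271 = 0 + 26768 + 74328 + 130351 = 231447
Σ Rᵢ = 0 + 25 + 73 + 129 = 227
N̂ = 231447 / 227 ≈ 1019.6 → 1020

N ≈ 1020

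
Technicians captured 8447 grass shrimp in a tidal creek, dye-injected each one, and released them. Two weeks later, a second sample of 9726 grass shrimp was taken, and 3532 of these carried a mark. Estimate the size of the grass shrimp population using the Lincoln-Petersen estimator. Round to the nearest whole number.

N ≈ 23,260

The marked fraction in the recapture sample should equal the marked fraction in the population: 3532/9726 = 8447/N.
N = (8447 × 9726) / 3532 = 82155522 / 3532 ≈ 23260.3 → 23260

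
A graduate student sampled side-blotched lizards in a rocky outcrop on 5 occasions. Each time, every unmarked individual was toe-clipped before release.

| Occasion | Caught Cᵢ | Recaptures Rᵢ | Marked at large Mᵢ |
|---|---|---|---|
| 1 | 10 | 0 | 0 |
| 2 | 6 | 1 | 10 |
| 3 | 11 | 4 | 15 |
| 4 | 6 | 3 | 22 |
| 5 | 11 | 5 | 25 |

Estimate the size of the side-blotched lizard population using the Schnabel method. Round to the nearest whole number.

N ≈ 49

Σ MᵢCᵢ = 0·10 + 10·6 + 15·11 + 22·6 + 25·11 = 0 + 60 + 165 + 132 + 275 = 632
Σ Rᵢ = 0 + 1 + 4 + 3 + 5 = 13
N̂ = 632 / 13 ≈ 48.6 → 49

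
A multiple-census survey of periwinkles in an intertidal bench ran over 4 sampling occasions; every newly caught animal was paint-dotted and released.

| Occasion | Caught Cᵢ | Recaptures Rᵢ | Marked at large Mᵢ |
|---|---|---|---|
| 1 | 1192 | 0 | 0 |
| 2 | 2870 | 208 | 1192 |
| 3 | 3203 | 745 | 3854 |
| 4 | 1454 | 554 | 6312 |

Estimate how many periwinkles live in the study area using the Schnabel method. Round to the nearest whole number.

N ≈ 16,551

Σ MᵢCᵢ = 0·1192 + 1192·2870 + 3854·3203 + 6312·1454 = 0 + 3421040 + 12344362 + 9177648 = 24943050
Σ Rᵢ = 0 + 208 + 745 + 554 = 1507
N̂ = 24943050 / 1507 ≈ 16551.46 → 16551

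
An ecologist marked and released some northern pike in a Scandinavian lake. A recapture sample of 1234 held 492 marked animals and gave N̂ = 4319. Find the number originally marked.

M = 1722

From N = M·C/R: M = N·R / C = 4319·492 / 1234 = 2124948 / 1234 = 1722.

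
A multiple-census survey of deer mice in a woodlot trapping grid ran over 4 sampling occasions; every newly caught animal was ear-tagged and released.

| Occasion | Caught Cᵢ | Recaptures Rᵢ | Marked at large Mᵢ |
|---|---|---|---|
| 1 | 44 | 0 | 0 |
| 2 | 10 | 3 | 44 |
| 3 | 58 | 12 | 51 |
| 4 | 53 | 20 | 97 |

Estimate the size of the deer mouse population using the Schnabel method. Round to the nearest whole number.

Σ MᵢCᵢ = 0·44 + 44·10 + 51·58 + 97·53 = 0 + 440 + 2958 + 5141 = 8539
Σ Rᵢ = 0 + 3 + 12 + 20 = 35
N̂ = 8539 / 35 ≈ 244.0 → 244

N ≈ 244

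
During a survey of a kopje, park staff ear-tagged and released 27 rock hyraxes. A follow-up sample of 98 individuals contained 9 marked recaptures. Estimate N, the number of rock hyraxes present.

N = 294

N = (27 × 98) / 9 = 2646 / 9 = 294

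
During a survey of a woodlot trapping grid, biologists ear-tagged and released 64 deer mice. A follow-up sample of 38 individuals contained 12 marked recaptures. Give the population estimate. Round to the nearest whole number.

N ≈ 203

If marked individuals mix randomly, R/C ≈ M/N, giving N ≈ M·C/R.
N = (64 × 38) / 12 = 2432 / 12 ≈ 202.7 → 203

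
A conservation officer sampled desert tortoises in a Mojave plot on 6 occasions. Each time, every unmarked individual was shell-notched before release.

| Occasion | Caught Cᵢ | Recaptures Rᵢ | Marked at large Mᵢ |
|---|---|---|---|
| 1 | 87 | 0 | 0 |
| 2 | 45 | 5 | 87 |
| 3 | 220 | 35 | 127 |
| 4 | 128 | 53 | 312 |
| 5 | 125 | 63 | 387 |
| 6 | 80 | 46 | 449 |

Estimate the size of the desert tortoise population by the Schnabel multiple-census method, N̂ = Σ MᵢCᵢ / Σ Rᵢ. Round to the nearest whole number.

N ≈ 773

Σ MᵢCᵢ = 0·87 + 87·45 + 127·220 + 312·128 + 387·125 + 449·80 = 0 + 3915 + 27940 + 39936 + 48375 + 35920 = 156086
Σ Rᵢ = 0 + 5 + 35 + 53 + 63 + 46 = 202
N̂ = 156086 / 202 ≈ 772.7 → 773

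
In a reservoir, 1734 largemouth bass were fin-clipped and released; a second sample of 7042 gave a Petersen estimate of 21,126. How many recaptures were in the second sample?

R = 578

From N = M·C/R: R = M·C / N = 1734·7042 / 21126 = 12210828 / 21126 = 578.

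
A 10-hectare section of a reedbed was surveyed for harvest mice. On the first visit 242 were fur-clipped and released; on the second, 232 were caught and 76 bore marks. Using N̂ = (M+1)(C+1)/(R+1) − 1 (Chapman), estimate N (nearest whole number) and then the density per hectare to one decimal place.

density ≈ 73.4 harvest mice per hectare

N̂ = 243·233/77 − 1 = 56619/77 − 1 ≈ 734.3 → 734
Density = N̂ / area = 734 / 10 ≈ 73.40 → 73.4 per hectare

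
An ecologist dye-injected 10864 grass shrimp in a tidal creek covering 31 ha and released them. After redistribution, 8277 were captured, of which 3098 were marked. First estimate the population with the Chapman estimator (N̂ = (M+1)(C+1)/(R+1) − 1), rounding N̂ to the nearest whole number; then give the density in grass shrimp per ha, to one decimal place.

N̂ = 10865·8278/3099 − 1 = 89940470/3099 − 1 ≈ 29021.4 → 29021
Density = N̂ / area = 29021 / 31 ≈ 936.16 → 936.2 per ha

density ≈ 936.2 grass shrimp per ha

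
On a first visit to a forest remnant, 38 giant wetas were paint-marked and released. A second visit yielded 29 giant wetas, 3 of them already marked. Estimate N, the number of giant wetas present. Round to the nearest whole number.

Lincoln-Petersen assumes M/N = R/C, so N = M·C / R.
N = (38 × 29) / 3 = 1102 / 3 ≈ 367.3 → 367

N ≈ 367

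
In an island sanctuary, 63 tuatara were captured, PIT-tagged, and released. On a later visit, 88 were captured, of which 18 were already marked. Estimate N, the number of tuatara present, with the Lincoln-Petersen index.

N = 308

Lincoln-Petersen assumes M/N = R/C, so N = M·C / R.
N = (63 × 88) / 18 = 5544 / 18 = 308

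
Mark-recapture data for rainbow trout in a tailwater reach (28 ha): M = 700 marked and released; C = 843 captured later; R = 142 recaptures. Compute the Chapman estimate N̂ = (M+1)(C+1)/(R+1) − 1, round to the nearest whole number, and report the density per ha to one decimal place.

N̂ = 701·844/143 − 1 = 591644/143 − 1 ≈ 4136.4 → 4136
Density = N̂ / area = 4136 / 28 ≈ 147.71 → 147.7 per ha

density ≈ 147.7 rainbow trout per ha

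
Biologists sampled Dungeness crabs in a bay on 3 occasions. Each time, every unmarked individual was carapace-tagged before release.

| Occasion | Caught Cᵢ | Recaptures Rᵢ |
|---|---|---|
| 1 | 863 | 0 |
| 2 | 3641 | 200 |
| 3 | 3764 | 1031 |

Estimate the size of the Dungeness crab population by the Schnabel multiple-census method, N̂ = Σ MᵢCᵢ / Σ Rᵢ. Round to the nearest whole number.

N ≈ 15,713

Marked at large before each occasion: Mᵢ = Σⱼ<ᵢ (Cⱼ − Rⱼ) → M1=0, M2=863, M3=4304
Σ MᵢCᵢ = 0·863 + 863·3641 + 4304·3764 = 0 + 3142183 + 16200256 = 19342439
Σ Rᵢ = 0 + 200 + 1031 = 1231
N̂ = 19342439 / 1231 ≈ 15712.8 → 15713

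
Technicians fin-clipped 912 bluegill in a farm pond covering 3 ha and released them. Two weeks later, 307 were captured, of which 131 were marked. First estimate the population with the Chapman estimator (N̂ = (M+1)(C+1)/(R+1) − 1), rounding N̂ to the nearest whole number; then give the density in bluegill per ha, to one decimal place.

density ≈ 709.7 bluegill per ha

N̂ = 913·308/132 − 1 = 281204/132 − 1 ≈ 2129.3 → 2129
Density = N̂ / area = 2129 / 3 ≈ 709.67 → 709.7 per ha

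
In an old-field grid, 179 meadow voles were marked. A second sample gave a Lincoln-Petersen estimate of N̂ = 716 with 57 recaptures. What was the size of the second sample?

C = 228

From N = M·C/R: C = N·R / M = 716·57 / 179 = 40812 / 179 = 228.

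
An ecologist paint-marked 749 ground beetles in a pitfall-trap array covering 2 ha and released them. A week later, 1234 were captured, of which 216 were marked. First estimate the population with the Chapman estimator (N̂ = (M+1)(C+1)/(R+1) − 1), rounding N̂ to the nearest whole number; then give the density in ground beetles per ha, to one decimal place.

N̂ = 750·1235/217 − 1 = 926250/217 − 1 ≈ 4267.4 → 4267
Density = N̂ / area = 4267 / 2 ≈ 2133.50 → 2133.5 per ha

density ≈ 2133.5 ground beetles per ha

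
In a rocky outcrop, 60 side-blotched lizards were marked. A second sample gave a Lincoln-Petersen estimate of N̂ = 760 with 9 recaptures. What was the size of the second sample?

From N = M·C/R: C = N·R / M = 760·9 / 60 = 6840 / 60 = 114.

C = 114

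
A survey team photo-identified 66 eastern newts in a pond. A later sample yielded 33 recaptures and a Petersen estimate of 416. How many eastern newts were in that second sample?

From N = M·C/R: C = N·R / M = 416·33 / 66 = 13728 / 66 = 208.

C = 208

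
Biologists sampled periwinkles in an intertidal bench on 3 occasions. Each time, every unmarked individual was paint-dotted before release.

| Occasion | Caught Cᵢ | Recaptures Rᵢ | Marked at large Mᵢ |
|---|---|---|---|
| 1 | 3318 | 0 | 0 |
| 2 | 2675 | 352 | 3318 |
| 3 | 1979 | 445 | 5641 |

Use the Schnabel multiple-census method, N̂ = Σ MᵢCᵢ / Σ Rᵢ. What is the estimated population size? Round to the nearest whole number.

N ≈ 25,143

Σ MᵢCᵢ = 0·3318 + 3318·2675 + 5641·1979 = 0 + 8875650 + 11163539 = 20039189
Σ Rᵢ = 0 + 352 + 445 = 797
N̂ = 20039189 / 797 ≈ 25143.3 → 25143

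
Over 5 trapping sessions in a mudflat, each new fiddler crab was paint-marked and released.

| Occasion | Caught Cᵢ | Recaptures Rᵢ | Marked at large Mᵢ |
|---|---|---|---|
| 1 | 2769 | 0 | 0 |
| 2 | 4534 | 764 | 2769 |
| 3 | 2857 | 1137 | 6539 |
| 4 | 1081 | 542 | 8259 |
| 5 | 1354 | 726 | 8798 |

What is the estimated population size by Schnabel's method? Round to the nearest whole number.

Σ MᵢCᵢ = 0·2769 + 2769·4534 + 6539·2857 + 8259·1081 + 8798·1354 = 0 + 12554646 + 18681923 + 8927979 + 11912492 = 52077040
Σ Rᵢ = 0 + 764 + 1137 + 542 + 726 = 3169
N̂ = 52077040 / 3169 ≈ 16433.3 → 16433

N ≈ 16,433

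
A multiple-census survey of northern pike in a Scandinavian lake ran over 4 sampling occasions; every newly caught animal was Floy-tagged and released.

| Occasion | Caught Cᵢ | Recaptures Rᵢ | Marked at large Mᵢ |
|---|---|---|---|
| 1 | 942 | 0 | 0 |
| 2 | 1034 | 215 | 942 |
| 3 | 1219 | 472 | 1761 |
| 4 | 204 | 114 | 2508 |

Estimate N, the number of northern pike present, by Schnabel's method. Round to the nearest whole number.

N ≈ 4535

Σ MᵢCᵢ = 0·942 + 942·1034 + 1761·1219 + 2508·204 = 0 + 974028 + 2146659 + 511632 = 3632319
Σ Rᵢ = 0 + 215 + 472 + 114 = 801
N̂ = 3632319 / 801 ≈ 4534.7 → 4535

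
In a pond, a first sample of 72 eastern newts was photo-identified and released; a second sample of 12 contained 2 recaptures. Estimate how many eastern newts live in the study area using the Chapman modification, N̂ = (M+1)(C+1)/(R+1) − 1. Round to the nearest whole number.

N̂ = (72+1)(12+1)/(2+1) − 1 = 73·13/3 − 1
= 949/3 − 1 ≈ 316.3 − 1 ≈ 315.3 → 315

N ≈ 315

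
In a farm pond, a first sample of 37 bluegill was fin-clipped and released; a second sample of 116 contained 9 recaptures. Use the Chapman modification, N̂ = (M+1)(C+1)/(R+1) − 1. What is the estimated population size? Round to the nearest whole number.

N̂ = (37+1)(116+1)/(9+1) − 1 = 38·117/10 − 1
= 4446/10 − 1 ≈ 444.6 − 1 ≈ 443.6 → 444

N ≈ 444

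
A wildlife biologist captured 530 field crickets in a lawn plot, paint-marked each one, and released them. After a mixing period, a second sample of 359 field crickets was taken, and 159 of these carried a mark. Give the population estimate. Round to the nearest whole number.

N = (530 × 359) / 159 = 190270 / 159 ≈ 1196.7 → 1197

N ≈ 1197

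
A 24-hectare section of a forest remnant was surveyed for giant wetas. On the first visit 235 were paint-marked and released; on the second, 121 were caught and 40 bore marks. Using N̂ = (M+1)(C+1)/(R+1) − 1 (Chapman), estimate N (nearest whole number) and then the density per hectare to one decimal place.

density ≈ 29.2 giant wetas per hectare

N̂ = 236·122/41 − 1 = 28792/41 − 1 ≈ 701.2 → 701
Density = N̂ / area = 701 / 24 ≈ 29.21 → 29.2 per hectare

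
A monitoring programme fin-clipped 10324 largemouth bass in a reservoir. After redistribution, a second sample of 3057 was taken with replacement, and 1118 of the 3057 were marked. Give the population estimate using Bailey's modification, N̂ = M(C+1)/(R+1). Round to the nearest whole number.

N ≈ 28,213

N̂ = 10324·(3057+1)/(1118+1) = 10324·3058/1119 = 31570792/1119 ≈ 28213.4 → 28213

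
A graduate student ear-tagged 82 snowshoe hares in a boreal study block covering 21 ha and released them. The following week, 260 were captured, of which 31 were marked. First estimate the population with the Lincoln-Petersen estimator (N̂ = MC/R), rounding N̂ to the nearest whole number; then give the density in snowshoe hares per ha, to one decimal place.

density ≈ 32.8 snowshoe hares per ha

N̂ = 82·260/31 = 21320/31 ≈ 687.7 → 688
Density = N̂ / area = 688 / 21 ≈ 32.76 → 32.8 per ha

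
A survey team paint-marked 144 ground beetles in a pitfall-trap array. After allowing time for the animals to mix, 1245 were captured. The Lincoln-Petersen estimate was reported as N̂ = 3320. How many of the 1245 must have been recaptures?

From N = M·C/R: R = M·C / N = 144·1245 / 3320 = 179280 / 3320 = 54.

R = 54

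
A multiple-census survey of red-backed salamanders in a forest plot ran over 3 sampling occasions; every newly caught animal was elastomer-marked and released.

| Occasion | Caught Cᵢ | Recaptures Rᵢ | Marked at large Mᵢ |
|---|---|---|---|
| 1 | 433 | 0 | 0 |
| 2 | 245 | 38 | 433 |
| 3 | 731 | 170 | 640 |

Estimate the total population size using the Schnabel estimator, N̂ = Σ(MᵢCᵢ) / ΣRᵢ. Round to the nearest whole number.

Σ MᵢCᵢ = 0·433 + 433·245 + 640·731 = 0 + 106085 + 467840 = 573925
Σ Rᵢ = 0 + 38 + 170 = 208
N̂ = 573925 / 208 ≈ 2759.3 → 2759

N ≈ 2759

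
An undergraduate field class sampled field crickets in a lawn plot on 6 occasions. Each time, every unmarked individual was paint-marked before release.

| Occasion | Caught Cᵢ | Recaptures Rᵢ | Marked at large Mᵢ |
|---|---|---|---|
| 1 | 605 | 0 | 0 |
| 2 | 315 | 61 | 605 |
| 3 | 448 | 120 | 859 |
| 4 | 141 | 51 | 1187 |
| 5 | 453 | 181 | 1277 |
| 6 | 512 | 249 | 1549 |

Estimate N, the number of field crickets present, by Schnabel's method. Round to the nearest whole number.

N ≈ 3194

Σ MᵢCᵢ = 0·605 + 605·315 + 859·448 + 1187·141 + 1277·453 + 1549·512 = 0 + 190575 + 384832 + 167367 + 578481 + 793088 = 2114343
Σ Rᵢ = 0 + 61 + 120 + 51 + 181 + 249 = 662
N̂ = 2114343 / 662 ≈ 3193.9 → 3194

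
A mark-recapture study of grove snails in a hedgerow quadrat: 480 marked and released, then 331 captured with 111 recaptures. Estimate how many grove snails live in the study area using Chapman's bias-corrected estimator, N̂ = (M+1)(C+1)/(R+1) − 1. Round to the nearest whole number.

N ≈ 1425

N̂ = (480+1)(331+1)/(111+1) − 1 = 481·332/112 − 1
= 159692/112 − 1 ≈ 1425.8 − 1 ≈ 1424.8 → 1425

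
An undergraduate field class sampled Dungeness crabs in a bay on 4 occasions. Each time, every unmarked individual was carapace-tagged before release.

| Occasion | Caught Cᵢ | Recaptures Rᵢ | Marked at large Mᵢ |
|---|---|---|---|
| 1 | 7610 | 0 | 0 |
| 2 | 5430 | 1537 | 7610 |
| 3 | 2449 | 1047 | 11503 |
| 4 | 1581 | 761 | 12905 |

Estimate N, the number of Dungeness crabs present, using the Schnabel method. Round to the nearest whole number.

Σ MᵢCᵢ = 0·7610 + 7610·5430 + 11503·2449 + 12905·1581 = 0 + 41322300 + 28170847 + 20402805 = 89895952
Σ Rᵢ = 0 + 1537 + 1047 + 761 = 3345
N̂ = 89895952 / 3345 ≈ 26874.7 → 26875

N ≈ 26,875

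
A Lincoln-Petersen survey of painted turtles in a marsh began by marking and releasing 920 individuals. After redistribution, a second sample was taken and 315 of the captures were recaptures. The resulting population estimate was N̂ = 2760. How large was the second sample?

C = 945

From N = M·C/R: C = N·R / M = 2760·315 / 920 = 869400 / 920 = 945.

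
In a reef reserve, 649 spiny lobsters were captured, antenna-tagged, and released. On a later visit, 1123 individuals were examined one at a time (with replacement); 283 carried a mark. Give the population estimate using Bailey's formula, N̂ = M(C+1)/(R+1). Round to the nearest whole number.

N ≈ 2569

N̂ = 649·(1123+1)/(283+1) = 649·1124/284 = 729476/284 ≈ 2568.6 → 2569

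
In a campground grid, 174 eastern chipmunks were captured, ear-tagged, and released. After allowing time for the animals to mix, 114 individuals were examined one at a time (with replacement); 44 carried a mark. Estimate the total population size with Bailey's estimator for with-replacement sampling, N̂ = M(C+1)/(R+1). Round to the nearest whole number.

N̂ = 174·(114+1)/(44+1) = 174·115/45 = 20010/45 ≈ 444.7 → 445

N ≈ 445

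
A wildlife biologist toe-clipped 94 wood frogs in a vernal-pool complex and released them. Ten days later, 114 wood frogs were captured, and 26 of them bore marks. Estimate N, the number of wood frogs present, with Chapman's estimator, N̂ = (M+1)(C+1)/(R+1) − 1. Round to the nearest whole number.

N ≈ 404

N̂ = (94+1)(114+1)/(26+1) − 1 = 95·115/27 − 1
= 10925/27 − 1 ≈ 404.6 − 1 ≈ 403.6 → 404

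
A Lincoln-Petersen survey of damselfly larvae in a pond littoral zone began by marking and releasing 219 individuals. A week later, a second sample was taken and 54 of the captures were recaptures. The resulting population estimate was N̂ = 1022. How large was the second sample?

C = 252

From N = M·C/R: C = N·R / M = 1022·54 / 219 = 55188 / 219 = 252.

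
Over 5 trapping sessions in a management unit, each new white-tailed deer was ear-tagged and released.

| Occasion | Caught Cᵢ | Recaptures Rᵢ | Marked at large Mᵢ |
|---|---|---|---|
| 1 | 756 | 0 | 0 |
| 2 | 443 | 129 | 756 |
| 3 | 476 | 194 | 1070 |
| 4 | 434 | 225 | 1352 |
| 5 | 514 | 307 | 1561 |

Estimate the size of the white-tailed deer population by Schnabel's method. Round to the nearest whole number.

N ≈ 2612

Σ MᵢCᵢ = 0·756 + 756·443 + 1070·476 + 1352·434 + 1561·514 = 0 + 334908 + 509320 + 586768 + 802354 = 2233350
Σ Rᵢ = 0 + 129 + 194 + 225 + 307 = 855
N̂ = 2233350 / 855 ≈ 2612.1 → 2612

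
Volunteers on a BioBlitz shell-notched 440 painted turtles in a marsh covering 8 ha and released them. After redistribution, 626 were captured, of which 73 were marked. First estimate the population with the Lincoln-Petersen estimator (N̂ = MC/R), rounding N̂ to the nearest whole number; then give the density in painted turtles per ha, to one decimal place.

N̂ = 440·626/73 = 275440/73 ≈ 3773.2 → 3773
Density = N̂ / area = 3773 / 8 ≈ 471.62 → 471.6 per ha

density ≈ 471.6 painted turtles per ha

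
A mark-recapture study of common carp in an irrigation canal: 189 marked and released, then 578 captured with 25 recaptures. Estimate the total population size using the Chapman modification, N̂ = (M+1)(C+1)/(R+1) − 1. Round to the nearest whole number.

N ≈ 4230

N̂ = (189+1)(578+1)/(25+1) − 1 = 190·579/26 − 1
= 110010/26 − 1 ≈ 4231.2 − 1 ≈ 4230.2 → 4230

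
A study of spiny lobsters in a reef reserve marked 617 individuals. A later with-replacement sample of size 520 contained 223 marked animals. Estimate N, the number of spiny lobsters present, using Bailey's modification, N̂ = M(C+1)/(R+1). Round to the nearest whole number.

N ≈ 1435

N̂ = 617·(520+1)/(223+1) = 617·521/224 = 321457/224 ≈ 1435.1 → 1435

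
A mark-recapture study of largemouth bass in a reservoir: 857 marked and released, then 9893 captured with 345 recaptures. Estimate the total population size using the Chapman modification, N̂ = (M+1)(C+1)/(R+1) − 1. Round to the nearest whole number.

N ≈ 24,534

N̂ = (857+1)(9893+1)/(345+1) − 1 = 858·9894/346 − 1
= 8489052/346 − 1 ≈ 24534.8 − 1 ≈ 24533.8 → 24534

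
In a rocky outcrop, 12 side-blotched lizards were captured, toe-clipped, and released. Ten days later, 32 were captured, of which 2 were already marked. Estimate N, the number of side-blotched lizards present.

N = 192

N = (12 × 32) / 2 = 384 / 2 = 192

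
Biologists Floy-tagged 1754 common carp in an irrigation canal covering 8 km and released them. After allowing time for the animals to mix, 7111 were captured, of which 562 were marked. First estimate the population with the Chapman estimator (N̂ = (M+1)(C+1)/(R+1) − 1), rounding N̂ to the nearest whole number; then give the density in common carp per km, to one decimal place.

N̂ = 1755·7112/563 − 1 = 12481560/563 − 1 ≈ 22168.7 → 22169
Density = N̂ / area = 22169 / 8 ≈ 2771.12 → 2771.1 per km

density ≈ 2771.1 common carp per km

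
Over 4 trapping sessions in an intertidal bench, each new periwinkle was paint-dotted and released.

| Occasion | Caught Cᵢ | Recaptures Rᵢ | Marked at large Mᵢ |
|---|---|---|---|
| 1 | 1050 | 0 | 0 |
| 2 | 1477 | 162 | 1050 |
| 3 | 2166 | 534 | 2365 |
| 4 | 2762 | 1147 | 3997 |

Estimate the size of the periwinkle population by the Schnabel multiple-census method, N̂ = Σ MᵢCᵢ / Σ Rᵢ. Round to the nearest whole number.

N ≈ 9611

Σ MᵢCᵢ = 0·1050 + 1050·1477 + 2365·2166 + 3997·2762 = 0 + 1550850 + 5122590 + 11039714 = 17713154
Σ Rᵢ = 0 + 162 + 534 + 1147 = 1843
N̂ = 17713154 / 1843 ≈ 9611.0 → 9611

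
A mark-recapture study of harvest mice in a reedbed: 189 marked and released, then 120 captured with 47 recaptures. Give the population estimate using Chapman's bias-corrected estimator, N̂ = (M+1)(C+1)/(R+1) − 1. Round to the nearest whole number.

N̂ = (189+1)(120+1)/(47+1) − 1 = 190·121/48 − 1
= 22990/48 − 1 ≈ 479.0 − 1 ≈ 478.0 → 478

N ≈ 478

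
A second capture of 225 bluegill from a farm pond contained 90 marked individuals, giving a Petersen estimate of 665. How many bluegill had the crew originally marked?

From N = M·C/R: M = N·R / C = 665·90 / 225 = 59850 / 225 = 266.

M = 266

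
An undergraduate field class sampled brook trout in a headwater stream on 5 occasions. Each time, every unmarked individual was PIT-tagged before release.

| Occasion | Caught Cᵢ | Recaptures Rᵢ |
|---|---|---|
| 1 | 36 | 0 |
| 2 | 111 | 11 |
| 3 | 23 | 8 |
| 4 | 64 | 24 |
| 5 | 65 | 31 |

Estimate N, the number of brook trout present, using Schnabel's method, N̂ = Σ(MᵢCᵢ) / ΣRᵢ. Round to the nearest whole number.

Marked at large before each occasion: Mᵢ = Σⱼ<ᵢ (Cⱼ − Rⱼ) → M1=0, M2=36, M3=136, M4=151, M5=191
Σ MᵢCᵢ = 0·36 + 36·111 + 136·23 + 151·64 + 191·65 = 0 + 3996 + 3128 + 9664 + 12415 = 29203
Σ Rᵢ = 0 + 11 + 8 + 24 + 31 = 74
N̂ = 29203 / 74 ≈ 394.6 → 395

N ≈ 395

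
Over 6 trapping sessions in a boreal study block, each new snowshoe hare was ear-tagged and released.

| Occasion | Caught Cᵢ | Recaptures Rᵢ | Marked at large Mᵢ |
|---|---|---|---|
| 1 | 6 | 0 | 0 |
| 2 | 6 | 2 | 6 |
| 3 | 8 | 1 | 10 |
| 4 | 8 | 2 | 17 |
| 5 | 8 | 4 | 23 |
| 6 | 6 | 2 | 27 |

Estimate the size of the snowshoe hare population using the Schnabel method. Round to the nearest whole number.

N ≈ 54

Σ MᵢCᵢ = 0·6 + 6·6 + 10·8 + 17·8 + 23·8 + 27·6 = 0 + 36 + 80 + 136 + 184 + 162 = 598
Σ Rᵢ = 0 + 2 + 1 + 2 + 4 + 2 = 11
N̂ = 598 / 11 ≈ 54.4 → 54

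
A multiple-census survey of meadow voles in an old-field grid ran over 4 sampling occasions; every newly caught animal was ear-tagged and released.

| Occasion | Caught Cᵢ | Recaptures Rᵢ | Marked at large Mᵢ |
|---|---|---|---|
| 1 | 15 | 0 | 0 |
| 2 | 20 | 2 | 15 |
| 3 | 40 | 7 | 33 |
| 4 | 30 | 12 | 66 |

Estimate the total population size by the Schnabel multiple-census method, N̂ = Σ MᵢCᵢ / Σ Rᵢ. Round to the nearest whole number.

Σ MᵢCᵢ = 0·15 + 15·20 + 33·40 + 66·30 = 0 + 300 + 1320 + 1980 = 3600
Σ Rᵢ = 0 + 2 + 7 + 12 = 21
N̂ = 3600 / 21 ≈ 171.4 → 171

N ≈ 171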